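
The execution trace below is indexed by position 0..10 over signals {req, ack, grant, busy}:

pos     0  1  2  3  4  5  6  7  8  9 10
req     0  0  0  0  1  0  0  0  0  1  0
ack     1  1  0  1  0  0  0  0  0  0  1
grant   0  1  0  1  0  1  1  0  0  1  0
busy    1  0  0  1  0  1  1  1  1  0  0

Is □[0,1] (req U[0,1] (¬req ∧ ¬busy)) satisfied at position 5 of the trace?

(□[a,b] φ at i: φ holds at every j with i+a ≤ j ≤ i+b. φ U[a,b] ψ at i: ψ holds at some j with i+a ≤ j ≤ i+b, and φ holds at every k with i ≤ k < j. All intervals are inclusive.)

False

Check (req U[0,1] (¬req ∧ ¬busy)) at every j in [5,6]:
  j=5: fails
  j=6: fails
Fails at j=5 → formula fails.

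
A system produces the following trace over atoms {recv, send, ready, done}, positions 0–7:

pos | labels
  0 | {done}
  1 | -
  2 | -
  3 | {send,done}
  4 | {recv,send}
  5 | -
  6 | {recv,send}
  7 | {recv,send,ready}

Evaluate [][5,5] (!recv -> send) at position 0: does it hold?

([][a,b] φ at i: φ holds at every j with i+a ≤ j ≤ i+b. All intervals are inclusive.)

Check (!recv -> send) at every j in [5,5]:
  j=5: antecedent true; consequent false → ✗
Fails at j=5 → formula fails.

No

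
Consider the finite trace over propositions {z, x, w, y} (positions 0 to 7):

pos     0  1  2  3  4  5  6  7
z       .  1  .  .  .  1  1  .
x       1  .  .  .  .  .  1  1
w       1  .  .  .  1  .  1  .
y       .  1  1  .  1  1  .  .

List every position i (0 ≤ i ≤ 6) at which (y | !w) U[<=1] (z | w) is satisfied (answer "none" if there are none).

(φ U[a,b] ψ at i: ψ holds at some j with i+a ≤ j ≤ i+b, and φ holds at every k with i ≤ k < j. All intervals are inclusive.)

0, 1, 3, 4, 5, 6

Evaluate at each i in [0,6]:
  i=0: ✓ (rhs at j=0)
  i=1: ✓ (rhs at j=1)
  i=2: ✗ (no rhs in [2,3])
  i=3: ✓ (rhs at j=4; lhs holds on [3,3])
  i=4: ✓ (rhs at j=4)
  i=5: ✓ (rhs at j=5)
  i=6: ✓ (rhs at j=6)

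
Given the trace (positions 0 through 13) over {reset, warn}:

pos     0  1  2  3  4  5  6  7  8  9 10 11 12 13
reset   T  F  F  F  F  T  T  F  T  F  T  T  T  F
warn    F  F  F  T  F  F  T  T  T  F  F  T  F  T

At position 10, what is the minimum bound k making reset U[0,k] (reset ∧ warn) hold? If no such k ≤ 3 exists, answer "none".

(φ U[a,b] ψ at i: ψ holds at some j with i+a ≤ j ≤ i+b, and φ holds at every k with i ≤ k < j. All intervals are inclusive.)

1

Need earliest j ≥ 10 with (reset ∧ warn), and reset at every k in [10,j-1].
  j=10: rhs fails.
  j=11: rhs holds; lhs holds on [10,10]. k = 1.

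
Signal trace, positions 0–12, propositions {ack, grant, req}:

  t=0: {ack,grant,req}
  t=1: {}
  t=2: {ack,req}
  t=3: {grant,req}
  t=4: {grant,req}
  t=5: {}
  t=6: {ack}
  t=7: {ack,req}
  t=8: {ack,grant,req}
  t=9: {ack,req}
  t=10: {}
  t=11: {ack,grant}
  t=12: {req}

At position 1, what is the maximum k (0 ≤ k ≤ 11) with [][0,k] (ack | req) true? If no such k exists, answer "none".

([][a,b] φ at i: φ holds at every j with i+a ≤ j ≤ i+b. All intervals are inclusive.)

(ack | req) must hold from j=1 onward; find where it first fails.
  j=1: fails → no k works.

none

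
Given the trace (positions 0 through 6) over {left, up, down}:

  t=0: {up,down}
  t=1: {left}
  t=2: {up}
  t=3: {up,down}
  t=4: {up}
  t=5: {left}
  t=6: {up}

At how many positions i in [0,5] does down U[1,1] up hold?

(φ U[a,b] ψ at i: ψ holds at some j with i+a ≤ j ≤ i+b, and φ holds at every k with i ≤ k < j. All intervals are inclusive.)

1

Evaluate at each i in [0,5]:
  i=0: ✗ (no rhs in [1,1])
  i=1: ✗ (lhs fails at k=1 before rhs at j=2)
  i=2: ✗ (lhs fails at k=2 before rhs at j=3)
  i=3: ✓ (rhs at j=4; lhs holds on [3,3])
  i=4: ✗ (no rhs in [5,5])
  i=5: ✗ (lhs fails at k=5 before rhs at j=6)
Positions where it holds: {3} → 1.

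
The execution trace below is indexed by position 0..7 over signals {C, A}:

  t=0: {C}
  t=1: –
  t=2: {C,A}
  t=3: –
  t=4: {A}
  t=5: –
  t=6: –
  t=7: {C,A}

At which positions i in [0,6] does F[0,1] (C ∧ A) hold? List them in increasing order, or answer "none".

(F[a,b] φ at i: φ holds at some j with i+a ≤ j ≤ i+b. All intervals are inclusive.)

Evaluate at each i in [0,6]:
  i=0: ✗ (none in [0,1])
  i=1: ✓ (witness j=2)
  i=2: ✓ (witness j=2)
  i=3: ✗ (none in [3,4])
  i=4: ✗ (none in [4,5])
  i=5: ✗ (none in [5,6])
  i=6: ✓ (witness j=7)

1, 2, 6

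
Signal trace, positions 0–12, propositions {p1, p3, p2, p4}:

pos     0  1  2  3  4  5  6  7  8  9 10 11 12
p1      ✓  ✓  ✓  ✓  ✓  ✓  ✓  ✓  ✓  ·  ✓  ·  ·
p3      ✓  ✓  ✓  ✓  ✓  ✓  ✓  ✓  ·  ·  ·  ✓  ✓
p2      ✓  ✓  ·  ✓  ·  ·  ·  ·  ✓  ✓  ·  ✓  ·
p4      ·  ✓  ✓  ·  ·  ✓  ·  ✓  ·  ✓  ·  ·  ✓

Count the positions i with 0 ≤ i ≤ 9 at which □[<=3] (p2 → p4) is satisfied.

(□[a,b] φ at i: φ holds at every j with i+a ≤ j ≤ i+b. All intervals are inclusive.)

1

Evaluate at each i in [0,9]:
  i=0: ✗ (fails at j=0)
  i=1: ✗ (fails at j=3)
  i=2: ✗ (fails at j=3)
  i=3: ✗ (fails at j=3)
  i=4: ✓ (all of [4,7])
  i=5: ✗ (fails at j=8)
  i=6: ✗ (fails at j=8)
  i=7: ✗ (fails at j=8)
  i=8: ✗ (fails at j=8)
  i=9: ✗ (fails at j=11)
Positions where it holds: {4} → 1.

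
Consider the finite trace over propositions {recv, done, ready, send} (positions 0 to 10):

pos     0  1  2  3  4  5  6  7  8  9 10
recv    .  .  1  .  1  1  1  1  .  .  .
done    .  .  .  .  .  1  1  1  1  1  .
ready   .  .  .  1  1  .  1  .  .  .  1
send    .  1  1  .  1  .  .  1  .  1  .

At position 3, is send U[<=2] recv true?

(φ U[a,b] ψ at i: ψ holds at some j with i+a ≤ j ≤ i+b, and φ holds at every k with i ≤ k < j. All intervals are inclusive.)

Need some j in [3,5] with recv, and send at every k in [3,j-1].
  j=3: recv false.
  j=4: recv holds, but send fails at k=3 → not this j.
  j=5: recv holds, but send fails at k=3 → not this j.
No j in the window works → until fails.

False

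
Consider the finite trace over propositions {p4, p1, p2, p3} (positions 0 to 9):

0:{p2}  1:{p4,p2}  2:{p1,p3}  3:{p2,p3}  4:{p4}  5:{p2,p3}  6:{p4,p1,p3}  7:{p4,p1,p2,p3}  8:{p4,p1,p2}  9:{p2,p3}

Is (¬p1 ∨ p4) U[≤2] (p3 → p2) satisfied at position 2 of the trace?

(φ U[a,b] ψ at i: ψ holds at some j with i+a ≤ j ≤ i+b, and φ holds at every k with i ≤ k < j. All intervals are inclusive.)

False

Need some j in [2,4] with (p3 → p2), and (¬p1 ∨ p4) at every k in [2,j-1].
  j=2: (p3 → p2) false.
  j=3: (p3 → p2) holds, but (¬p1 ∨ p4) fails at k=2 → not this j.
  j=4: (p3 → p2) holds, but (¬p1 ∨ p4) fails at k=2 → not this j.
No j in the window works → until fails.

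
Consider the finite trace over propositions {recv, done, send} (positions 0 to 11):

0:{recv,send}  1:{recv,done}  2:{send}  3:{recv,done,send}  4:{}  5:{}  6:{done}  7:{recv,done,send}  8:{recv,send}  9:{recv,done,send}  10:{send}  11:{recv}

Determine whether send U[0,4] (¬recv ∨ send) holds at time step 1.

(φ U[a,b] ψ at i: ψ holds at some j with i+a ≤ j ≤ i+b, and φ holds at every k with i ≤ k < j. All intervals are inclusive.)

Need some j in [1,5] with (¬recv ∨ send), and send at every k in [1,j-1].
  j=1: (¬recv ∨ send) false.
  j=2: (¬recv ∨ send) holds, but send fails at k=1 → not this j.
  j=3: (¬recv ∨ send) holds, but send fails at k=1 → not this j.
  j=4: (¬recv ∨ send) holds, but send fails at k=1 → not this j.
  j=5: (¬recv ∨ send) holds, but send fails at k=1 → not this j.
No j in the window works → until fails.

No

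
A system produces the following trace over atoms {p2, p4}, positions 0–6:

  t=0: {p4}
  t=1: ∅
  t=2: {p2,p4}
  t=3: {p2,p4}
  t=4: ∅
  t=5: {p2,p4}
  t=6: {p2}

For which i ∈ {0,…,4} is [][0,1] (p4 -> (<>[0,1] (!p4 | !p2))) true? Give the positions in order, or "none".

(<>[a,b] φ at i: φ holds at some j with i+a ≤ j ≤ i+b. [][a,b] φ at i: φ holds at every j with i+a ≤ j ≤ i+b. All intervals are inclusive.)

Evaluate at each i in [0,4]:
  i=0: ✓ (all of [0,1])
  i=1: ✗ (fails at j=2)
  i=2: ✗ (fails at j=2)
  i=3: ✓ (all of [3,4])
  i=4: ✓ (all of [4,5])

0, 3, 4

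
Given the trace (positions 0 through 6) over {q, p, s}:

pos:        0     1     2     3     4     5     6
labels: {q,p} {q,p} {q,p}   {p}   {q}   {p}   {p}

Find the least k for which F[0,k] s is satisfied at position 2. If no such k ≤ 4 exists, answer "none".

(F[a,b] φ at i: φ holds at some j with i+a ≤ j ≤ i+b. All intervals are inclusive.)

none

Scan j = 2,3,… for s:
  j=2: fails
  j=3: fails
  j=4: fails
  j=5: fails
  j=6: fails
No j in [2,6] satisfies it → none.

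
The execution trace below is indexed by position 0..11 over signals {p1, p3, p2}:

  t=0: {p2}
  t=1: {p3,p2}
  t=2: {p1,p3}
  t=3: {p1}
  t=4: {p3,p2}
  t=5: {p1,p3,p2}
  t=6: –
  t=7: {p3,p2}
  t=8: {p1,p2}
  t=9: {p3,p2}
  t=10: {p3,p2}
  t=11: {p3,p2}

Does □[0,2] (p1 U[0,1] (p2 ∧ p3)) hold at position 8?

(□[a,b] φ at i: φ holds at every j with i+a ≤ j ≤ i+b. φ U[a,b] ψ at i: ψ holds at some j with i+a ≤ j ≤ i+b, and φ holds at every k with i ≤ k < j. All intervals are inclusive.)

Check (p1 U[0,1] (p2 ∧ p3)) at every j in [8,10]:
  j=8: holds
  j=9: holds
  j=10: holds
All positions satisfy it → formula holds.

Holds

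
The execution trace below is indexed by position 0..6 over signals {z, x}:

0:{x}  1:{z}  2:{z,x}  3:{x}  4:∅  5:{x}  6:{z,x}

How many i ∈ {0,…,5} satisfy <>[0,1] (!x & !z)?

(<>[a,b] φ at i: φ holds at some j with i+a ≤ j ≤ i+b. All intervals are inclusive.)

Evaluate at each i in [0,5]:
  i=0: ✗ (none in [0,1])
  i=1: ✗ (none in [1,2])
  i=2: ✗ (none in [2,3])
  i=3: ✓ (witness j=4)
  i=4: ✓ (witness j=4)
  i=5: ✗ (none in [5,6])
Positions where it holds: {3, 4} → 2.

2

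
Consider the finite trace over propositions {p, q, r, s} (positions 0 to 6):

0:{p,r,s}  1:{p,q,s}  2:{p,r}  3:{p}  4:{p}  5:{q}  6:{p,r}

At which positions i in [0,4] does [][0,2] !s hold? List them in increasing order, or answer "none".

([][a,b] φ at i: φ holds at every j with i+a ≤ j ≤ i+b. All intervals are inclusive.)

2, 3, 4

Evaluate at each i in [0,4]:
  i=0: ✗ (fails at j=0)
  i=1: ✗ (fails at j=1)
  i=2: ✓ (all of [2,4])
  i=3: ✓ (all of [3,5])
  i=4: ✓ (all of [4,6])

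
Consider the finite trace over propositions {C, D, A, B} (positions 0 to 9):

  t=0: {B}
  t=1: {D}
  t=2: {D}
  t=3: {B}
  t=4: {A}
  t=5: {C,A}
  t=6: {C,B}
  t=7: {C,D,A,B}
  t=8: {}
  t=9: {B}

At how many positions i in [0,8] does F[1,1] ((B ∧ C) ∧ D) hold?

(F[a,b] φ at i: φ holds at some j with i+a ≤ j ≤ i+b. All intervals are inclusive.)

Evaluate at each i in [0,8]:
  i=0: ✗ (none in [1,1])
  i=1: ✗ (none in [2,2])
  i=2: ✗ (none in [3,3])
  i=3: ✗ (none in [4,4])
  i=4: ✗ (none in [5,5])
  i=5: ✗ (none in [6,6])
  i=6: ✓ (witness j=7)
  i=7: ✗ (none in [8,8])
  i=8: ✗ (none in [9,9])
Positions where it holds: {6} → 1.

1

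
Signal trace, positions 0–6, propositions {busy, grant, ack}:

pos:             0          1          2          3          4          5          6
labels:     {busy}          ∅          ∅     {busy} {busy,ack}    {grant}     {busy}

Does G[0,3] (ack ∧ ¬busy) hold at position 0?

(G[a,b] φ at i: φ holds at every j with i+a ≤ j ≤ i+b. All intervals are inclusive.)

Check (ack ∧ ¬busy) at every j in [0,3]:
  j=0: false
  j=1: false
  j=2: false
  j=3: false
Fails at j=0 → formula fails.

No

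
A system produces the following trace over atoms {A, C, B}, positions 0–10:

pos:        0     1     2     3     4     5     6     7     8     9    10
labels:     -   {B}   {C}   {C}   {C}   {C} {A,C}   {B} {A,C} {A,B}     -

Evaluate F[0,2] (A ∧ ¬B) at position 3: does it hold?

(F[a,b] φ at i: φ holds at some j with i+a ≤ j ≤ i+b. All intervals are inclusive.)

Does not hold

Check (A ∧ ¬B) at each j in [3,5]:
  j=3: false
  j=4: false
  j=5: false
No position in the window satisfies it → formula fails.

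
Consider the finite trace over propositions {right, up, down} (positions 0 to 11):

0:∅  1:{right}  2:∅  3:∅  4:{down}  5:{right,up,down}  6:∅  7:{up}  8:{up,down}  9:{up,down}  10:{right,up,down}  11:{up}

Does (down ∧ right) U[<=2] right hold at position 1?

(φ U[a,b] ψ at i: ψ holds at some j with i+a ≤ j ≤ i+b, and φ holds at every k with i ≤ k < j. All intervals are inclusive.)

Holds

Need some j in [1,3] with right, and (down ∧ right) at every k in [1,j-1].
  j=1: right holds; no prefix to check → satisfied.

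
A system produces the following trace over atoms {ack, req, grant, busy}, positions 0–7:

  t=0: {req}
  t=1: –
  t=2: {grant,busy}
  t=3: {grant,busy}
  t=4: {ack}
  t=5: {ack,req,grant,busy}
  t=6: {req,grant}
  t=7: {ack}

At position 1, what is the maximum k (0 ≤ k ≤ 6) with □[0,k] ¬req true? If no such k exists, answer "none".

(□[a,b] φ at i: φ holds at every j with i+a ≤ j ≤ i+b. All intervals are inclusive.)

3

¬req must hold from j=1 onward; find where it first fails.
  j=1: holds
  j=2: holds
  j=3: holds
  j=4: holds
  j=5: fails
Holds on [1,4], so largest k = 3.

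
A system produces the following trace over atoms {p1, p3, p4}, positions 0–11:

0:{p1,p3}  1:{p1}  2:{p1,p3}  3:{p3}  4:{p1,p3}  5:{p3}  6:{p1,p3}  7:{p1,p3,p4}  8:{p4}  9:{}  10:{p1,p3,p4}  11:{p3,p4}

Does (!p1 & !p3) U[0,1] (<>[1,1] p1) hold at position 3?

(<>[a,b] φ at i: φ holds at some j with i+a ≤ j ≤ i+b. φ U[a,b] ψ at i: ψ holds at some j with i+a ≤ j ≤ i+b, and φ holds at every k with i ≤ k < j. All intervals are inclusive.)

Holds

Need some j in [3,4] with <>[1,1] p1, and (!p1 & !p3) at every k in [3,j-1].
  j=3: <>[1,1] p1 holds; no prefix to check → satisfied.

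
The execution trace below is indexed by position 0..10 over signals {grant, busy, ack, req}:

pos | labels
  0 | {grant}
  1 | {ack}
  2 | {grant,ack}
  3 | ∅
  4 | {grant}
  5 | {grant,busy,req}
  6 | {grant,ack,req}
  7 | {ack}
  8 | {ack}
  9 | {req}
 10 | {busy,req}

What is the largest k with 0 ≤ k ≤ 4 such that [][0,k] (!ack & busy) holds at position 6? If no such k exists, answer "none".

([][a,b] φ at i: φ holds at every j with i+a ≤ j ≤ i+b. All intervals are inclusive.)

none

(!ack & busy) must hold from j=6 onward; find where it first fails.
  j=6: fails → no k works.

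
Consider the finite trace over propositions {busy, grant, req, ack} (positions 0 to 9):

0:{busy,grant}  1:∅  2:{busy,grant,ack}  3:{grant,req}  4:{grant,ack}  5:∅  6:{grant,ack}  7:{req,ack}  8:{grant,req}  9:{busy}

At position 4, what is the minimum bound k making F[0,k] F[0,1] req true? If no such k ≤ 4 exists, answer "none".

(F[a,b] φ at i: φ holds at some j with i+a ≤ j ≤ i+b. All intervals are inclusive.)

2

Scan j = 4,5,… for F[0,1] req:
  j=4: fails
  j=5: fails
  j=6: holds
First hit at j=6, so smallest k = 6-4 = 2.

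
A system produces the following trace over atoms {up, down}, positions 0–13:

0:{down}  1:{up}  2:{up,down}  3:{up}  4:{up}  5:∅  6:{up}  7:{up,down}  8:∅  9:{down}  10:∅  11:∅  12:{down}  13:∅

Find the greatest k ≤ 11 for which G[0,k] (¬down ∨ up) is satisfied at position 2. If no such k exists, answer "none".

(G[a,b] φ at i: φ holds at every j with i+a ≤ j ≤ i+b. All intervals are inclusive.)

(¬down ∨ up) must hold from j=2 onward; find where it first fails.
  j=2: holds
  j=3: holds
  j=4: holds
  j=5: holds
  j=6: holds
  j=7: holds
  j=8: holds
  j=9: fails
Holds on [2,8], so largest k = 6.

6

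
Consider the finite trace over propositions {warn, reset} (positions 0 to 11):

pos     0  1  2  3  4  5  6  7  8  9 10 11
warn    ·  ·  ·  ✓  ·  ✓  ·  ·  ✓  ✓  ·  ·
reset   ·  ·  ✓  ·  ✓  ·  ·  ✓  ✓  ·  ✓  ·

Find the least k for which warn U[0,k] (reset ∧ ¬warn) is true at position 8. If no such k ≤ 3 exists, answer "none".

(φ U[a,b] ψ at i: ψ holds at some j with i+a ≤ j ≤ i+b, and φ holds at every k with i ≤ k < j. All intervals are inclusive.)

Need earliest j ≥ 8 with (reset ∧ ¬warn), and warn at every k in [8,j-1].
  j=8: rhs fails.
  j=9: rhs fails.
  j=10: rhs holds; lhs holds on [8,9]. k = 2.

2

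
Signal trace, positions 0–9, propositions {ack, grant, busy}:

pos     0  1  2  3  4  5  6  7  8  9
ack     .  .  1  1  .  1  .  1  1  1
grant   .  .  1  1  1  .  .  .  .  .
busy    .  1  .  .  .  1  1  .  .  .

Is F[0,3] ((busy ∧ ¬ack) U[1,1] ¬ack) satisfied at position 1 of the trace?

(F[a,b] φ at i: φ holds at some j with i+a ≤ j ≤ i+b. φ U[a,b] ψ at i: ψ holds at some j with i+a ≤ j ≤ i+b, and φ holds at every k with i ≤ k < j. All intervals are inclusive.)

No

Check ((busy ∧ ¬ack) U[1,1] ¬ack) at each j in [1,4]:
  j=1: fails
  j=2: fails
  j=3: fails
  j=4: fails
No position in the window satisfies it → formula fails.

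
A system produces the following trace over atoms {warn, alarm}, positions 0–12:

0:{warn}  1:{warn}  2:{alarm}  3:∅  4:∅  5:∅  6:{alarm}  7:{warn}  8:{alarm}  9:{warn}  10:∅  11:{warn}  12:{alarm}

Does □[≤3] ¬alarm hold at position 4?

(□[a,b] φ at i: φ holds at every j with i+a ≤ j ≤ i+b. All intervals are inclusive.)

Check ¬alarm at every j in [4,7]:
  j=4: true
  j=5: true
  j=6: false
  j=7: true
Fails at j=6 → formula fails.

False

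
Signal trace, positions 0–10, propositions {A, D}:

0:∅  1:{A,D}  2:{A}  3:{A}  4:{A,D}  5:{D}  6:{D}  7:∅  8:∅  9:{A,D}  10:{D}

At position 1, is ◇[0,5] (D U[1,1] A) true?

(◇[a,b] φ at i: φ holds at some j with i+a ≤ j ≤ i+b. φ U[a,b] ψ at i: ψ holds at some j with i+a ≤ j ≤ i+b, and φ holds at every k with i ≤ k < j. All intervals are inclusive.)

Check (D U[1,1] A) at each j in [1,6]:
  j=1: holds
  j=2: fails
  j=3: fails
  j=4: fails
  j=5: fails
  j=6: fails
Found at j=1 → formula holds.

Yes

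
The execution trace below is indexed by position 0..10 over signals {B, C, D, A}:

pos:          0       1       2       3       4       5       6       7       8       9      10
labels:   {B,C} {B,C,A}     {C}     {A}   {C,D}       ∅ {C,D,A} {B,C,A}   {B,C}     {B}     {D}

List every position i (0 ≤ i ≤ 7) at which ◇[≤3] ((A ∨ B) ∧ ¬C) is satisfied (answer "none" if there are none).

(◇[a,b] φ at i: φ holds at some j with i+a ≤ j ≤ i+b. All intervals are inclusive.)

0, 1, 2, 3, 6, 7

Evaluate at each i in [0,7]:
  i=0: ✓ (witness j=3)
  i=1: ✓ (witness j=3)
  i=2: ✓ (witness j=3)
  i=3: ✓ (witness j=3)
  i=4: ✗ (none in [4,7])
  i=5: ✗ (none in [5,8])
  i=6: ✓ (witness j=9)
  i=7: ✓ (witness j=9)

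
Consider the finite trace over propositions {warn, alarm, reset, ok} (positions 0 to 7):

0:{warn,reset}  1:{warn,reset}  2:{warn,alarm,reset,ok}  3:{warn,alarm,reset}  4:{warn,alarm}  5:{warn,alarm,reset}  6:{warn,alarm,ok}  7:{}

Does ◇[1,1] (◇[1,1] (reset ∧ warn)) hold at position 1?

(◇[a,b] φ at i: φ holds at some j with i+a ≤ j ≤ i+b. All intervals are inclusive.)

Check ◇[1,1] (reset ∧ warn) at each j in [2,2]:
  j=2: holds (witness at 3)
Found at j=2 → formula holds.

True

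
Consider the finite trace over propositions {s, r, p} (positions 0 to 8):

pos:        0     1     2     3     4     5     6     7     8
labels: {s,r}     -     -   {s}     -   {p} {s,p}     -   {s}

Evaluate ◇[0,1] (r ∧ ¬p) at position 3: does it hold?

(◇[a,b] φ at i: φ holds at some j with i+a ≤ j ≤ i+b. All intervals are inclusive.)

No

Check (r ∧ ¬p) at each j in [3,4]:
  j=3: false
  j=4: false
No position in the window satisfies it → formula fails.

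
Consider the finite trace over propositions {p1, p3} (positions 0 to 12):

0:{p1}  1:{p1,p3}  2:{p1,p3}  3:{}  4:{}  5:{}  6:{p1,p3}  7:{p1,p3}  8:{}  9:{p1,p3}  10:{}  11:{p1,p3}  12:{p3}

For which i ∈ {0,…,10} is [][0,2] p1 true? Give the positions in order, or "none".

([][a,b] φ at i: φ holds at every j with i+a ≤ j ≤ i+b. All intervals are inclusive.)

Evaluate at each i in [0,10]:
  i=0: ✓ (all of [0,2])
  i=1: ✗ (fails at j=3)
  i=2: ✗ (fails at j=3)
  i=3: ✗ (fails at j=3)
  i=4: ✗ (fails at j=4)
  i=5: ✗ (fails at j=5)
  i=6: ✗ (fails at j=8)
  i=7: ✗ (fails at j=8)
  i=8: ✗ (fails at j=8)
  i=9: ✗ (fails at j=10)
  i=10: ✗ (fails at j=10)

0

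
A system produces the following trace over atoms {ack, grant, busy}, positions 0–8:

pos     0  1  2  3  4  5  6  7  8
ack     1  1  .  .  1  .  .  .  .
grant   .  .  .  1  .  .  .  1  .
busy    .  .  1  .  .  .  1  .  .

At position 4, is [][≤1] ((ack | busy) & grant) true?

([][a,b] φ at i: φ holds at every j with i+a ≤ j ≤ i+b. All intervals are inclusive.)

Does not hold

Check ((ack | busy) & grant) at every j in [4,5]:
  j=4: false
  j=5: false
Fails at j=4 → formula fails.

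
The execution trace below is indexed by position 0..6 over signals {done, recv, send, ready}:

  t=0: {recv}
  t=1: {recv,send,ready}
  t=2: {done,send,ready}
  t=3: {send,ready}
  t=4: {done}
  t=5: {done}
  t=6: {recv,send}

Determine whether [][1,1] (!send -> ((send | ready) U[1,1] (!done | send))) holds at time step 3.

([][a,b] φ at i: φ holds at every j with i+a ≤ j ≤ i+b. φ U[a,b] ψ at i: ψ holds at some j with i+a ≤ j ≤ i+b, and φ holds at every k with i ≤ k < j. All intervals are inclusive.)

No

Check (!send -> ((send | ready) U[1,1] (!done | send))) at every j in [4,4]:
  j=4: antecedent true; consequent fails → ✗
Fails at j=4 → formula fails.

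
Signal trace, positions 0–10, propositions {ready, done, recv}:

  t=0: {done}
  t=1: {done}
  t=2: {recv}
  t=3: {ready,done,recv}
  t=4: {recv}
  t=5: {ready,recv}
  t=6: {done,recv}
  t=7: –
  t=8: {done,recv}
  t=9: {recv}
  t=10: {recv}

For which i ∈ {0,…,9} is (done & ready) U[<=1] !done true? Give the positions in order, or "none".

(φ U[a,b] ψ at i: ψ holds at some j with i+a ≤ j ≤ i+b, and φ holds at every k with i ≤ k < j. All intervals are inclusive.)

2, 3, 4, 5, 7, 9

Evaluate at each i in [0,9]:
  i=0: ✗ (no rhs in [0,1])
  i=1: ✗ (lhs fails at k=1 before rhs at j=2)
  i=2: ✓ (rhs at j=2)
  i=3: ✓ (rhs at j=4; lhs holds on [3,3])
  i=4: ✓ (rhs at j=4)
  i=5: ✓ (rhs at j=5)
  i=6: ✗ (lhs fails at k=6 before rhs at j=7)
  i=7: ✓ (rhs at j=7)
  i=8: ✗ (lhs fails at k=8 before rhs at j=9)
  i=9: ✓ (rhs at j=9)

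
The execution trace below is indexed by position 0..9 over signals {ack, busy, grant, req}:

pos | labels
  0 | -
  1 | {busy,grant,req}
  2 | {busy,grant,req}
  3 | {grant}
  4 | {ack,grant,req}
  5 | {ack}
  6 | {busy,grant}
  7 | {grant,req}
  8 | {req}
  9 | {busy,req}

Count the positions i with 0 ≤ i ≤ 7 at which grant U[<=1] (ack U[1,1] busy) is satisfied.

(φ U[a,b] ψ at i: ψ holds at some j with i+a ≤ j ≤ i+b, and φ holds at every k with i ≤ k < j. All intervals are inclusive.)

Evaluate at each i in [0,7]:
  i=0: ✗ (no rhs in [0,1])
  i=1: ✗ (no rhs in [1,2])
  i=2: ✗ (no rhs in [2,3])
  i=3: ✗ (no rhs in [3,4])
  i=4: ✓ (rhs at j=5; lhs holds on [4,4])
  i=5: ✓ (rhs at j=5)
  i=6: ✗ (no rhs in [6,7])
  i=7: ✗ (no rhs in [7,8])
Positions where it holds: {4, 5} → 2.

2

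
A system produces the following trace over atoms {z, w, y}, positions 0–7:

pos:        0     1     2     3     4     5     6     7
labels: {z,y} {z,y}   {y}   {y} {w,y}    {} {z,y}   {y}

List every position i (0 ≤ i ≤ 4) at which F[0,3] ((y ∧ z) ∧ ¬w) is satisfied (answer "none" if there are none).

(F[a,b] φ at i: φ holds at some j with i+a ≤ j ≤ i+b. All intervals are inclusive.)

0, 1, 3, 4

Evaluate at each i in [0,4]:
  i=0: ✓ (witness j=0)
  i=1: ✓ (witness j=1)
  i=2: ✗ (none in [2,5])
  i=3: ✓ (witness j=6)
  i=4: ✓ (witness j=6)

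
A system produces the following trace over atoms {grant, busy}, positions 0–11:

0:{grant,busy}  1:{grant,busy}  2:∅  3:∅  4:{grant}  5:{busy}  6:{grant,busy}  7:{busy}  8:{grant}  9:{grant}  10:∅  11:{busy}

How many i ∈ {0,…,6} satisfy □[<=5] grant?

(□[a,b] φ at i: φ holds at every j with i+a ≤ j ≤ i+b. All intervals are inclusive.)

0

Evaluate at each i in [0,6]:
  i=0: ✗ (fails at j=2)
  i=1: ✗ (fails at j=2)
  i=2: ✗ (fails at j=2)
  i=3: ✗ (fails at j=3)
  i=4: ✗ (fails at j=5)
  i=5: ✗ (fails at j=5)
  i=6: ✗ (fails at j=7)
Positions where it holds: {} → 0.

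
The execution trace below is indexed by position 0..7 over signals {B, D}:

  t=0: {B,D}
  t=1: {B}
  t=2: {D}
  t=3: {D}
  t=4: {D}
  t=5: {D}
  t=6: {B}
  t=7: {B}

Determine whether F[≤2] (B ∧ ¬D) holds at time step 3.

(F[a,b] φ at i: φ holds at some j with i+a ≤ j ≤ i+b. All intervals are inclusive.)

No

Check (B ∧ ¬D) at each j in [3,5]:
  j=3: false
  j=4: false
  j=5: false
No position in the window satisfies it → formula fails.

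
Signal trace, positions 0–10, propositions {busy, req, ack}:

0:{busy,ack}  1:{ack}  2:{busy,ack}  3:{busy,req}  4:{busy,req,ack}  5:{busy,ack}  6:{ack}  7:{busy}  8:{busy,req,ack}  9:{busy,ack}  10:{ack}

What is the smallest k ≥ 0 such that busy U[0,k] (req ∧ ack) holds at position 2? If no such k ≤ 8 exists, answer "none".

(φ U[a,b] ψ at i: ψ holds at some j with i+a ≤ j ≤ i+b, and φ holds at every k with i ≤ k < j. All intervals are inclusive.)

2

Need earliest j ≥ 2 with (req ∧ ack), and busy at every k in [2,j-1].
  j=2: rhs fails.
  j=3: rhs fails.
  j=4: rhs holds; lhs holds on [2,3]. k = 2.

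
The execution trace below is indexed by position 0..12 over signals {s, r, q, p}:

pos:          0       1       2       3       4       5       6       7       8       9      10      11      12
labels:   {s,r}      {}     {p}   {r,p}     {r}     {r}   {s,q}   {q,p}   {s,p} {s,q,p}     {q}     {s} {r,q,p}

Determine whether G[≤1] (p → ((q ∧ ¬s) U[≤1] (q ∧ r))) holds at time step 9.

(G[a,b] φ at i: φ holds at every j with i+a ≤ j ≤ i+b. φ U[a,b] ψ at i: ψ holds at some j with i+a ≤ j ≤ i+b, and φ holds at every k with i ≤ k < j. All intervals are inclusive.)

False

Check (p → ((q ∧ ¬s) U[≤1] (q ∧ r))) at every j in [9,10]:
  j=9: antecedent true; consequent fails → ✗
  j=10: antecedent false → ✓
Fails at j=9 → formula fails.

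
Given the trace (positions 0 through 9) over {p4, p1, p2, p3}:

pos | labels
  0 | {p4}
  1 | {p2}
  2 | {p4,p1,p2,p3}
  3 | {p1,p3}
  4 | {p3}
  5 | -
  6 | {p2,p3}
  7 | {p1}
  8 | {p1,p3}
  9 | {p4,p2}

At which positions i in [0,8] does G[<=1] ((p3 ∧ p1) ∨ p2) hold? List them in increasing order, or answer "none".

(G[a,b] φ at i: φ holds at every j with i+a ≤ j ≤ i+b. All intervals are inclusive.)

Evaluate at each i in [0,8]:
  i=0: ✗ (fails at j=0)
  i=1: ✓ (all of [1,2])
  i=2: ✓ (all of [2,3])
  i=3: ✗ (fails at j=4)
  i=4: ✗ (fails at j=4)
  i=5: ✗ (fails at j=5)
  i=6: ✗ (fails at j=7)
  i=7: ✗ (fails at j=7)
  i=8: ✓ (all of [8,9])

1, 2, 8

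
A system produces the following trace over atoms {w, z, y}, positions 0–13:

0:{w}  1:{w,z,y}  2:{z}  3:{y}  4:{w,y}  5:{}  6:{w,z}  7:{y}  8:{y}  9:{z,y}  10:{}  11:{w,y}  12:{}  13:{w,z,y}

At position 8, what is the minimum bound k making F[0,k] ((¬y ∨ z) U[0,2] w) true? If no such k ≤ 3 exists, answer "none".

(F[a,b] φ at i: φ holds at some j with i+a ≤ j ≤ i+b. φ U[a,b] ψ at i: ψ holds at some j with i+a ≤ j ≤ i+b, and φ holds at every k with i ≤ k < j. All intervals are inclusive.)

1

Scan j = 8,9,… for ((¬y ∨ z) U[0,2] w):
  j=8: fails
  j=9: holds
First hit at j=9, so smallest k = 9-8 = 1.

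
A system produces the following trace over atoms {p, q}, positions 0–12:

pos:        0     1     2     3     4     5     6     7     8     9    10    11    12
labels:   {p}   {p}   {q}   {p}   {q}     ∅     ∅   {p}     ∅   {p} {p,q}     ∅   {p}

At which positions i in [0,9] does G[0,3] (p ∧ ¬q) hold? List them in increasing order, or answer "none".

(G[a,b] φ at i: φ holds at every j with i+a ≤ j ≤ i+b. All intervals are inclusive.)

Evaluate at each i in [0,9]:
  i=0: ✗ (fails at j=2)
  i=1: ✗ (fails at j=2)
  i=2: ✗ (fails at j=2)
  i=3: ✗ (fails at j=4)
  i=4: ✗ (fails at j=4)
  i=5: ✗ (fails at j=5)
  i=6: ✗ (fails at j=6)
  i=7: ✗ (fails at j=8)
  i=8: ✗ (fails at j=8)
  i=9: ✗ (fails at j=10)

none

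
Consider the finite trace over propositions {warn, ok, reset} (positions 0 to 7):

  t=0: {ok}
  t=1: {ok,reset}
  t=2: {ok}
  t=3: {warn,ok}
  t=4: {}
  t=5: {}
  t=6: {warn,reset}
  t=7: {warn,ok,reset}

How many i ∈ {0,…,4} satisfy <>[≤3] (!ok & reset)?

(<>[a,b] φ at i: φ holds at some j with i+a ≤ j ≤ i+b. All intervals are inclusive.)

2

Evaluate at each i in [0,4]:
  i=0: ✗ (none in [0,3])
  i=1: ✗ (none in [1,4])
  i=2: ✗ (none in [2,5])
  i=3: ✓ (witness j=6)
  i=4: ✓ (witness j=6)
Positions where it holds: {3, 4} → 2.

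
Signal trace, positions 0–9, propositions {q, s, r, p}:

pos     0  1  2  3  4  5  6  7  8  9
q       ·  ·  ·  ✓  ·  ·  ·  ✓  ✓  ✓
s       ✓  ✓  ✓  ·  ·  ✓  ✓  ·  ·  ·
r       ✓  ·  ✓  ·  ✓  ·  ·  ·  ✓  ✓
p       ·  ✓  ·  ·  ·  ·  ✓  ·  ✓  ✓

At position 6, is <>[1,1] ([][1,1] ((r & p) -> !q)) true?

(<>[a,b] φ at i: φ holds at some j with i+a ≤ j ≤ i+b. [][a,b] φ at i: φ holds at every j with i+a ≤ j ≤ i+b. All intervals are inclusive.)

Check [][1,1] ((r & p) -> !q) at each j in [7,7]:
  j=7: fails at 8
No position in the window satisfies it → formula fails.

Does not hold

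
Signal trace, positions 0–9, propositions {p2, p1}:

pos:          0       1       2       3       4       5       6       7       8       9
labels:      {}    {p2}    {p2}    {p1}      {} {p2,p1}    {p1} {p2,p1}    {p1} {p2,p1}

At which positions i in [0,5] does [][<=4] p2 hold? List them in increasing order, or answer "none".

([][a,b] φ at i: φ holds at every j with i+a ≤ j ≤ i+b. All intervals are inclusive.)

Evaluate at each i in [0,5]:
  i=0: ✗ (fails at j=0)
  i=1: ✗ (fails at j=3)
  i=2: ✗ (fails at j=3)
  i=3: ✗ (fails at j=3)
  i=4: ✗ (fails at j=4)
  i=5: ✗ (fails at j=6)

none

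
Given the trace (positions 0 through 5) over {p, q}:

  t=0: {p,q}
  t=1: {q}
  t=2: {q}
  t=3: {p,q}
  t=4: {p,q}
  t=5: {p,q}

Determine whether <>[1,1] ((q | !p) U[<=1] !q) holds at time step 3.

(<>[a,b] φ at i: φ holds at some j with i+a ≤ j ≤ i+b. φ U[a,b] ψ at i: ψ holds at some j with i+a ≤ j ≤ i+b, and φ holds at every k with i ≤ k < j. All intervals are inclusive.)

Does not hold

Check ((q | !p) U[<=1] !q) at each j in [4,4]:
  j=4: fails
No position in the window satisfies it → formula fails.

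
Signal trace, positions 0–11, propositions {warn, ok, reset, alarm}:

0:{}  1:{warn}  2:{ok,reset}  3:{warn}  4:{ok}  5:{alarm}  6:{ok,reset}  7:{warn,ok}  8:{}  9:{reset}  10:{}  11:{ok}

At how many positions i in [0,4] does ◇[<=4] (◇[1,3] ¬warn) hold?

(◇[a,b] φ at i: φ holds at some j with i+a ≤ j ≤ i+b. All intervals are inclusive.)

5

Evaluate at each i in [0,4]:
  i=0: ✓ (witness j=0)
  i=1: ✓ (witness j=1)
  i=2: ✓ (witness j=2)
  i=3: ✓ (witness j=3)
  i=4: ✓ (witness j=4)
Positions where it holds: {0, 1, 2, 3, 4} → 5.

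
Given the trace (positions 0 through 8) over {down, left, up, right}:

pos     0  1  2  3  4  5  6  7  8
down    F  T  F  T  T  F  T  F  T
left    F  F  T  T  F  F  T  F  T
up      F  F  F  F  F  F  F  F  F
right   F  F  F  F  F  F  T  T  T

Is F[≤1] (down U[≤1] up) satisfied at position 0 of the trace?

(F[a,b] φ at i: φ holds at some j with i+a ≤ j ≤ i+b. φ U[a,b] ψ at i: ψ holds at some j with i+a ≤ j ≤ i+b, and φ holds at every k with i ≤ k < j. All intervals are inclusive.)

False

Check (down U[≤1] up) at each j in [0,1]:
  j=0: fails
  j=1: fails
No position in the window satisfies it → formula fails.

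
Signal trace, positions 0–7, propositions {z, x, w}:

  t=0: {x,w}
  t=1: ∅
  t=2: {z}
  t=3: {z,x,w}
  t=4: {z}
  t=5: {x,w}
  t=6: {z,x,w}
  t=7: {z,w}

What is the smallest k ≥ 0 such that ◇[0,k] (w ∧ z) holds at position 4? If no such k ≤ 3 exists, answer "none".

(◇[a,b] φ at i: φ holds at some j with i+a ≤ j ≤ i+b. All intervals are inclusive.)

Scan j = 4,5,… for (w ∧ z):
  j=4: fails
  j=5: fails
  j=6: holds
First hit at j=6, so smallest k = 6-4 = 2.

2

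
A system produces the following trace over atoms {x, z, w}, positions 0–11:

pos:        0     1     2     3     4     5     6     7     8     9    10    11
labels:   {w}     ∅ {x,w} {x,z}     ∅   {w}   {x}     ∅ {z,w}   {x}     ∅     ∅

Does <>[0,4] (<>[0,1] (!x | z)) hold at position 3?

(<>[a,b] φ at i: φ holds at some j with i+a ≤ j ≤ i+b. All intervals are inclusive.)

Yes

Check <>[0,1] (!x | z) at each j in [3,7]:
  j=3: holds (witness at 3)
  j=4: holds (witness at 4)
  j=5: holds (witness at 5)
  j=6: holds (witness at 7)
  j=7: holds (witness at 7)
Found at j=3 → formula holds.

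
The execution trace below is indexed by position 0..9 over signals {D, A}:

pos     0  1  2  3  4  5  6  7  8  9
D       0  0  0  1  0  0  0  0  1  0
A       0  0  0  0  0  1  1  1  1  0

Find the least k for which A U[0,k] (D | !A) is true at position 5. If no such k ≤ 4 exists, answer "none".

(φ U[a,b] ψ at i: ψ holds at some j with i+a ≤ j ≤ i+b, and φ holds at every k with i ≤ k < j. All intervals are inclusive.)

Need earliest j ≥ 5 with (D | !A), and A at every k in [5,j-1].
  j=5: rhs fails.
  j=6: rhs fails.
  j=7: rhs fails.
  j=8: rhs holds; lhs holds on [5,7]. k = 3.

3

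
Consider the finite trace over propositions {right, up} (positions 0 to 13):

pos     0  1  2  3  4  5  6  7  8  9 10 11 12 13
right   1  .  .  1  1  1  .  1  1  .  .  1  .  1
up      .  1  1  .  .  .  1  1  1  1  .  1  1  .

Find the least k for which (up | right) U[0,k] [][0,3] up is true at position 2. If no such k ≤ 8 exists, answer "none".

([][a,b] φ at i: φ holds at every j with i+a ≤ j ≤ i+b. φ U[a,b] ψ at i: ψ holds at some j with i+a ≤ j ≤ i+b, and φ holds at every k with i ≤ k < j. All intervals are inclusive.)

Need earliest j ≥ 2 with [][0,3] up, and (up | right) at every k in [2,j-1].
  j=2: rhs fails.
  j=3: rhs fails.
  j=4: rhs fails.
  j=5: rhs fails.
  j=6: rhs holds; lhs holds on [2,5]. k = 4.

4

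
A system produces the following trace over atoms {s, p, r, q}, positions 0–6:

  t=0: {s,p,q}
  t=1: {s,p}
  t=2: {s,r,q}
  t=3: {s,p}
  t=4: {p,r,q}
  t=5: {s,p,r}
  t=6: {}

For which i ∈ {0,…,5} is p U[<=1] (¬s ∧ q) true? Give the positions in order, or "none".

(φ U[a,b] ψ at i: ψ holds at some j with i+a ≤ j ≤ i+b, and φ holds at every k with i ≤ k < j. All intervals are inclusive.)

Evaluate at each i in [0,5]:
  i=0: ✗ (no rhs in [0,1])
  i=1: ✗ (no rhs in [1,2])
  i=2: ✗ (no rhs in [2,3])
  i=3: ✓ (rhs at j=4; lhs holds on [3,3])
  i=4: ✓ (rhs at j=4)
  i=5: ✗ (no rhs in [5,6])

3, 4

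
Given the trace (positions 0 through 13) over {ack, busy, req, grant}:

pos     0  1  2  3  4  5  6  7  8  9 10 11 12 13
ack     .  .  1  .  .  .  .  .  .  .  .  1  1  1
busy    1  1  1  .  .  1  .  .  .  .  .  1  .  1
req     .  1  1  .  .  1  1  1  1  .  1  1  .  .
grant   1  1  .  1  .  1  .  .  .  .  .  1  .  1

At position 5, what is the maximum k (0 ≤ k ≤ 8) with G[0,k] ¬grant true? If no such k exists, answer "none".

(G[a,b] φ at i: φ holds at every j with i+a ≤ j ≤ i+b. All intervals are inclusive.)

none

¬grant must hold from j=5 onward; find where it first fails.
  j=5: fails → no k works.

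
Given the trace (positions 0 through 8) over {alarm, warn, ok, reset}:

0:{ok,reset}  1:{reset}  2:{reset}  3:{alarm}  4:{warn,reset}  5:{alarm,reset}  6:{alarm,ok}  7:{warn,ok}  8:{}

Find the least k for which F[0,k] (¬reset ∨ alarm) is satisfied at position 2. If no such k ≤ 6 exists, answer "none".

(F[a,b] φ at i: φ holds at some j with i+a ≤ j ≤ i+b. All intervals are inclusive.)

1

Scan j = 2,3,… for (¬reset ∨ alarm):
  j=2: fails
  j=3: holds
First hit at j=3, so smallest k = 3-2 = 1.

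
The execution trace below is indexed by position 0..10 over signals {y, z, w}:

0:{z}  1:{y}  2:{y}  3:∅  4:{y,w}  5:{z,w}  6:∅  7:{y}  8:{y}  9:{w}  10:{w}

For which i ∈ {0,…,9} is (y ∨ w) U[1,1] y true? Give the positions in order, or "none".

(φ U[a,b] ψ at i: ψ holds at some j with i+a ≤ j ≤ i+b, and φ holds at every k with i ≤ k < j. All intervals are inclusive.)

Evaluate at each i in [0,9]:
  i=0: ✗ (lhs fails at k=0 before rhs at j=1)
  i=1: ✓ (rhs at j=2; lhs holds on [1,1])
  i=2: ✗ (no rhs in [3,3])
  i=3: ✗ (lhs fails at k=3 before rhs at j=4)
  i=4: ✗ (no rhs in [5,5])
  i=5: ✗ (no rhs in [6,6])
  i=6: ✗ (lhs fails at k=6 before rhs at j=7)
  i=7: ✓ (rhs at j=8; lhs holds on [7,7])
  i=8: ✗ (no rhs in [9,9])
  i=9: ✗ (no rhs in [10,10])

1, 7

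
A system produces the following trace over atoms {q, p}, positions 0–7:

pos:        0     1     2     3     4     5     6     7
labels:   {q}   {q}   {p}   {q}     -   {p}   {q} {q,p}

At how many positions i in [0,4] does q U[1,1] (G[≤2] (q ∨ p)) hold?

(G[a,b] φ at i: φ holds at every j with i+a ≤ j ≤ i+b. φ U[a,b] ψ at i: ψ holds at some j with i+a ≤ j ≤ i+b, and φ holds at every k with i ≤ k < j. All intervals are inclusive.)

Evaluate at each i in [0,4]:
  i=0: ✓ (rhs at j=1; lhs holds on [0,0])
  i=1: ✗ (no rhs in [2,2])
  i=2: ✗ (no rhs in [3,3])
  i=3: ✗ (no rhs in [4,4])
  i=4: ✗ (lhs fails at k=4 before rhs at j=5)
Positions where it holds: {0} → 1.

1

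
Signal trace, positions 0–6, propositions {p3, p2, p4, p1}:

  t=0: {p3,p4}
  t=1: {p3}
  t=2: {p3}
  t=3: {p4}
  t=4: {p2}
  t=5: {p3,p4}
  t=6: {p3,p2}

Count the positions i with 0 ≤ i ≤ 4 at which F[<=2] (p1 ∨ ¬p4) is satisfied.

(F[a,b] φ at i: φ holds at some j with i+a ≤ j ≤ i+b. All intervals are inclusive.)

Evaluate at each i in [0,4]:
  i=0: ✓ (witness j=1)
  i=1: ✓ (witness j=1)
  i=2: ✓ (witness j=2)
  i=3: ✓ (witness j=4)
  i=4: ✓ (witness j=4)
Positions where it holds: {0, 1, 2, 3, 4} → 5.

5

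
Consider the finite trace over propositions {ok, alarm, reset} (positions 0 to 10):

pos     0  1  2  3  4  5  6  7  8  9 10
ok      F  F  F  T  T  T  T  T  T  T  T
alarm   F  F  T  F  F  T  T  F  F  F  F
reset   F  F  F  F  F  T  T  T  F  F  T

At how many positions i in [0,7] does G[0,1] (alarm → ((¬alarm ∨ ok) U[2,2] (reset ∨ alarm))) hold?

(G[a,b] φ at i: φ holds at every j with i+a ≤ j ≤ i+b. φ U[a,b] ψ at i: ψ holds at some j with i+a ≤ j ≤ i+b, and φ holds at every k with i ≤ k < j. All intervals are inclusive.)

4

Evaluate at each i in [0,7]:
  i=0: ✓ (all of [0,1])
  i=1: ✗ (fails at j=2)
  i=2: ✗ (fails at j=2)
  i=3: ✓ (all of [3,4])
  i=4: ✓ (all of [4,5])
  i=5: ✗ (fails at j=6)
  i=6: ✗ (fails at j=6)
  i=7: ✓ (all of [7,8])
Positions where it holds: {0, 3, 4, 7} → 4.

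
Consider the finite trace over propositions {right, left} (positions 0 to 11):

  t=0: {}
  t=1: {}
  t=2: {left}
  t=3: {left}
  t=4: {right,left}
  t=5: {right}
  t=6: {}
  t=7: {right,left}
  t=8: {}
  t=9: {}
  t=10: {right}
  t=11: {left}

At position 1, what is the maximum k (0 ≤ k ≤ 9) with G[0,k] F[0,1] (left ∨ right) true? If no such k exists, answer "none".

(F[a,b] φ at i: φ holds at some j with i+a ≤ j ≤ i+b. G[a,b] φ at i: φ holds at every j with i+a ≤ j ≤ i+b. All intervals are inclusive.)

6

F[0,1] (left ∨ right) must hold from j=1 onward; find where it first fails.
  j=1: holds
  j=2: holds
  j=3: holds
  j=4: holds
  j=5: holds
  j=6: holds
  j=7: holds
  j=8: fails
Holds on [1,7], so largest k = 6.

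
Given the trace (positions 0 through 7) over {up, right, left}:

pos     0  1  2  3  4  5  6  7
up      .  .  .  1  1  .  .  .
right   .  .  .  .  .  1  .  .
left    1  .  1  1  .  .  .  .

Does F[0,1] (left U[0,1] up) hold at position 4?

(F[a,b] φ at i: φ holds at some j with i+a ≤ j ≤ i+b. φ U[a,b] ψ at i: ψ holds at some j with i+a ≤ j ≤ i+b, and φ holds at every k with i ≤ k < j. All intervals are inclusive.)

Holds

Check (left U[0,1] up) at each j in [4,5]:
  j=4: holds
  j=5: fails
Found at j=4 → formula holds.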